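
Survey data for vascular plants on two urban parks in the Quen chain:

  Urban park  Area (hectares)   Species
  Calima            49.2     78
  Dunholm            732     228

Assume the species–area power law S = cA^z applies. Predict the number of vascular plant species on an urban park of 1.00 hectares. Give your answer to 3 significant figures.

16.6

z = ln(228/78) / ln(732/49.2) = 1.0726 / 2.6999 = 0.3973
c = 78 / 49.2^0.3973 = 78 / 4.701 = 16.59
S₃ = 16.59 × 1^0.3973 = 16.59 × 1 ≈ 16.59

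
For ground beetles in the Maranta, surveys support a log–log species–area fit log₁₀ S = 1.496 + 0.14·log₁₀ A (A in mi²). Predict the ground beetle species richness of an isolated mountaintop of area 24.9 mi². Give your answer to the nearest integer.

49

S = 31.33 × 24.9^0.14
ln S = ln 31.33 + 0.14 × ln 24.9 = 3.4447 + 0.14 × 3.2149 = 3.8947
S = e^3.8947 ≈ 49.14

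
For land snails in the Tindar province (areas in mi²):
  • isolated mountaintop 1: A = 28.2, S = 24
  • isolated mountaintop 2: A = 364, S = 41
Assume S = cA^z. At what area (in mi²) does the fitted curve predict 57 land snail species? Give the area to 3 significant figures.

z = ln(41/24) / ln(364/28.2) = 0.5355 / 2.5578 = 0.2094
c = 24 / 28.2^0.2094 = 24 / 2.012 = 11.93
A = (57/11.93)^(1/0.2094) ⇒ ln A = ln(4.779)/0.2094 = 7.4709
A = e^7.4709 ≈ 1756 mi²

1760 mi²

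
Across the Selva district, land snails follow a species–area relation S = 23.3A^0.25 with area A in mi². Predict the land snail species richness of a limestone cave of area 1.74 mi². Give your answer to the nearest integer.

S = 23.3 × 1.74^0.25 = 23.3 × 1.149 ≈ 26.76

27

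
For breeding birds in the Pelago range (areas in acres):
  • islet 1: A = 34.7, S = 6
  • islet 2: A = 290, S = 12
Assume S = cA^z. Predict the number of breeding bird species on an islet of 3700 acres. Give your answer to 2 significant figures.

28

z = ln(12/6) / ln(290/34.7) = 0.6931 / 2.1231 = 0.3265
c = 6 / 34.7^0.3265 = 6 / 3.183 = 1.885
S₃ = 1.885 × 3700^0.3265 = 1.885 × 14.62 ≈ 27.55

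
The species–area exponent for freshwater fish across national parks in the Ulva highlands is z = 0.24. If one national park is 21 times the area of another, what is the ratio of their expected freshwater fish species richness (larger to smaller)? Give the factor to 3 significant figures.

2.08

S₂/S₁ = (A₂/A₁)^z = 21^0.24
ln(S₂/S₁) = 0.24 × ln 21 = 0.24 × 3.0445 = 0.7307
S₂/S₁ = e^0.7307 ≈ 2.077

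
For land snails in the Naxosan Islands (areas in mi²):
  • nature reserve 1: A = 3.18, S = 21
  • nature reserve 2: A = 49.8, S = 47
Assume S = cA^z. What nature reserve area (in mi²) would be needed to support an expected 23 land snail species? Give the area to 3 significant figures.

z = ln(47/21) / ln(49.8/3.18) = 0.8056 / 2.7511 = 0.2928
c = 21 / 3.18^0.2928 = 21 / 1.403 = 14.97
A = (23/14.97)^(1/0.2928) ⇒ ln A = ln(1.537)/0.2928 = 1.4675
A = e^1.4675 ≈ 4.339 mi²

4.34 mi²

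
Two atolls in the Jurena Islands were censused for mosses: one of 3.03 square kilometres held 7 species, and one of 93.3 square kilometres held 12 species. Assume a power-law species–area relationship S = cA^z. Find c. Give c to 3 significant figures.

z = ln(S₂/S₁) / ln(A₂/A₁) = ln(12/7) / ln(93.3/3.03) = 0.5390 / 3.4273 = 0.1573
c = S₁ / A₁^z = 7 / 3.03^0.1573 = 7 / 1.19 = 5.88

5.88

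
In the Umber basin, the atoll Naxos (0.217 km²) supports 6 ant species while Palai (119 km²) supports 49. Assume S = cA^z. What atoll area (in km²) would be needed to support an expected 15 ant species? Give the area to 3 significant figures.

3.40 km²

z = ln(49/6) / ln(119/0.217) = 2.1001 / 6.3070 = 0.3330
c = 6 / 0.217^0.3330 = 6 / 0.6013 = 9.979
A = (15/9.979)^(1/0.3330) ⇒ ln A = ln(1.503)/0.3330 = 1.2240
A = e^1.2240 ≈ 3.401 km²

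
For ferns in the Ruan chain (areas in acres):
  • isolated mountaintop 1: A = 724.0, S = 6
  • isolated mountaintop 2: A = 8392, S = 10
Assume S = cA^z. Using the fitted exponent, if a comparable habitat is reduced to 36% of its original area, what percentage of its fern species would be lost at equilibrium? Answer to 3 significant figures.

z = ln(10/6) / ln(8392/724) = 0.5108 / 2.4502 = 0.2085
S_new/S_old = (A_new/A_old)^z = 0.36^0.2085 = exp(0.2085 × -1.0217) = 0.8082
Fraction lost = 1 − 0.8082 = 0.1918

19.2%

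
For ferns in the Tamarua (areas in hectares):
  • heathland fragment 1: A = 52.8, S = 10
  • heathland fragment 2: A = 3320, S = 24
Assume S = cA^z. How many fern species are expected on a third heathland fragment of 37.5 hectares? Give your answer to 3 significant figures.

z = ln(24/10) / ln(3320/52.8) = 0.8755 / 4.1412 = 0.2114
c = 10 / 52.8^0.2114 = 10 / 2.313 = 4.323
S₃ = 4.323 × 37.5^0.2114 = 4.323 × 2.152 ≈ 9.302

9.30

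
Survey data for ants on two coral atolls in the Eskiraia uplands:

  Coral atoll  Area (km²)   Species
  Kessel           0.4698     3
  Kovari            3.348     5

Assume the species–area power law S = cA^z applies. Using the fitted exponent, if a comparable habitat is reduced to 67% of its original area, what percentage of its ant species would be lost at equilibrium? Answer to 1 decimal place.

9.9%

z = ln(5/3) / ln(3.348/0.4698) = 0.5108 / 1.9638 = 0.2601
S_new/S_old = (A_new/A_old)^z = 0.67^0.2601 = exp(0.2601 × -0.4005) = 0.9011
Fraction lost = 1 − 0.9011 = 0.09893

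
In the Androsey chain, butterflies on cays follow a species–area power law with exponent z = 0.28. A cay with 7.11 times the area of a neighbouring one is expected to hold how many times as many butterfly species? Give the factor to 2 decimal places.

S₂/S₁ = (A₂/A₁)^z = 7.11^0.28
ln(S₂/S₁) = 0.28 × ln 7.11 = 0.28 × 1.9615 = 0.5492
S₂/S₁ = e^0.5492 ≈ 1.732

1.73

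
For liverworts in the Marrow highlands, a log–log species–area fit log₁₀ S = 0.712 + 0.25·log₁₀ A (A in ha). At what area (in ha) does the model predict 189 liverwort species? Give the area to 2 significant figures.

189 = 5.152 × A^0.25  ⇒  A^0.25 = 189/5.152 = 36.68
ln A = ln(36.68) / 0.25 = 3.6023 / 0.25 = 14.4092
A = e^14.4092 ≈ 1810703 ha

1800000 ha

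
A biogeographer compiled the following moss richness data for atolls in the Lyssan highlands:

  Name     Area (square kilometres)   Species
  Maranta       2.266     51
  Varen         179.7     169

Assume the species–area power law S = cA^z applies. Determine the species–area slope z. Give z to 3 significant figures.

Taking logs: ln S = ln c + z ln A, so z = (ln S₂ − ln S₁)/(ln A₂ − ln A₁).
z = ln(169/51) / ln(179.7/2.266) = ln(3.314) / ln(79.3) = 1.1981 / 4.3733 = 0.2740

0.274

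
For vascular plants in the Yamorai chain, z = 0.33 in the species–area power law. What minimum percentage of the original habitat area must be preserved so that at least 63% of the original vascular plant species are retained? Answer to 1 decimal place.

24.7%

Need (A_new/A_old)^0.33 = 0.63, so A_new/A_old = 0.63^(1/0.33) = 0.63^3.03
ln(A_new/A_old) = ln 0.63 / 0.33 = -0.4620 / 0.33 = -1.4001
A_new/A_old = e^-1.4001 ≈ 0.2466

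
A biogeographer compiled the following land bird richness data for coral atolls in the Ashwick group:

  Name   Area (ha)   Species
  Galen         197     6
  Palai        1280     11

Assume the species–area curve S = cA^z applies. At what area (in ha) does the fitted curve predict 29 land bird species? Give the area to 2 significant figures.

26000 ha

z = ln(11/6) / ln(1280/197) = 0.6061 / 1.8714 = 0.3239
c = 6 / 197^0.3239 = 6 / 5.536 = 1.084
A = (29/1.084)^(1/0.3239) ⇒ ln A = ln(26.76)/0.3239 = 10.1476
A = e^10.1476 ≈ 25529 ha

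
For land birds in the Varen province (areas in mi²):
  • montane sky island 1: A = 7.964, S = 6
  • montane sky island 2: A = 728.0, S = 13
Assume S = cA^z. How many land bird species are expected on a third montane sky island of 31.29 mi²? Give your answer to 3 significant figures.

7.58

z = ln(13/6) / ln(728/7.964) = 0.7732 / 4.5154 = 0.1712
c = 6 / 7.964^0.1712 = 6 / 1.427 = 4.206
S₃ = 4.206 × 31.29^0.1712 = 4.206 × 1.803 ≈ 7.584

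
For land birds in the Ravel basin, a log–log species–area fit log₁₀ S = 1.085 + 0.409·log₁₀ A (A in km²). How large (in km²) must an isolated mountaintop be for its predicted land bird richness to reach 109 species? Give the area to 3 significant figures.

213 km²

109 = 12.16 × A^0.409  ⇒  A^0.409 = 109/12.16 = 8.962
ln A = ln(8.962) / 0.409 = 2.1930 / 0.409 = 5.3620
A = e^5.3620 ≈ 213.1 km²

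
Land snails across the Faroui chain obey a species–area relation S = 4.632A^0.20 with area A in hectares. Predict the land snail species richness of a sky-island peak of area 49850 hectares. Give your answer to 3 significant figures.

S = 4.632 × 49850^0.2
ln S = ln 4.632 + 0.2 × ln 49850 = 1.5330 + 0.2 × 10.8168 = 3.6963
S = e^3.6963 ≈ 40.3

40.3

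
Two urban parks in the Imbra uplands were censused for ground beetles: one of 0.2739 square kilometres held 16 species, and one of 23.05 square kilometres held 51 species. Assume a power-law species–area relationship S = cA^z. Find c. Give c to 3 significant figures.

22.4

z = ln(S₂/S₁) / ln(A₂/A₁) = ln(51/16) / ln(23.05/0.2739) = 1.1592 / 4.4327 = 0.2615
c = S₁ / A₁^z = 16 / 0.2739^0.2615 = 16 / 0.7127 = 22.45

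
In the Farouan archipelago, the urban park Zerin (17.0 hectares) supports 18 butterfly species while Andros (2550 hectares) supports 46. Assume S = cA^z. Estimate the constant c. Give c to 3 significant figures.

z = ln(S₂/S₁) / ln(A₂/A₁) = ln(46/18) / ln(2550/17) = 0.9383 / 5.0106 = 0.1873
c = S₁ / A₁^z = 18 / 17^0.1873 = 18 / 1.7 = 10.59

10.6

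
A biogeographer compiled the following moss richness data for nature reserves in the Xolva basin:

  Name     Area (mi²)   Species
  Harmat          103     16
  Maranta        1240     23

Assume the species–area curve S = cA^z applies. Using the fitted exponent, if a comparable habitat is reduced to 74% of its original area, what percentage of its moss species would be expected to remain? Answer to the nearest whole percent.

z = ln(23/16) / ln(1240/103) = 0.3629 / 2.4881 = 0.1459
S_new/S_old = (A_new/A_old)^z = 0.74^0.1459 = exp(0.1459 × -0.3011) = 0.957

96%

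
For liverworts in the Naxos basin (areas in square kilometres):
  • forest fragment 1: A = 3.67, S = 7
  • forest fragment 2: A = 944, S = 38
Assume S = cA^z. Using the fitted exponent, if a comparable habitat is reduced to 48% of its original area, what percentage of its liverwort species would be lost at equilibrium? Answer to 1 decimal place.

20.0%

z = ln(38/7) / ln(944/3.67) = 1.6917 / 5.5499 = 0.3048
S_new/S_old = (A_new/A_old)^z = 0.48^0.3048 = exp(0.3048 × -0.7340) = 0.7995
Fraction lost = 1 − 0.7995 = 0.2005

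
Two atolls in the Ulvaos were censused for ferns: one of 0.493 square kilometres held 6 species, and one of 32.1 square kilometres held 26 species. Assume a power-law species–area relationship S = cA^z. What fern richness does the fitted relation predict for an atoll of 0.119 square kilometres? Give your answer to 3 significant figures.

z = ln(26/6) / ln(32.1/0.493) = 1.4663 / 4.1761 = 0.3511
c = 6 / 0.493^0.3511 = 6 / 0.7801 = 7.691
S₃ = 7.691 × 0.119^0.3511 = 7.691 × 0.4736 ≈ 3.643

3.64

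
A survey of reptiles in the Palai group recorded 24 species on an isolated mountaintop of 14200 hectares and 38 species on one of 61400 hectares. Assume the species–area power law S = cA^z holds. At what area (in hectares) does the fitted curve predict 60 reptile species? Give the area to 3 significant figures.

z = ln(38/24) / ln(61400/14200) = 0.4595 / 1.4642 = 0.3139
c = 24 / 14200^0.3139 = 24 / 20.1 = 1.194
A = (60/1.194)^(1/0.3139) ⇒ ln A = ln(50.25)/0.3139 = 12.4805
A = e^12.4805 ≈ 263154 hectares

263000 hectares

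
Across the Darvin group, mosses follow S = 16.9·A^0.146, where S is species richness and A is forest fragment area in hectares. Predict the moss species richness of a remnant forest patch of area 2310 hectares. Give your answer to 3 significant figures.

52.4

S = 16.9 × 2310^0.146
ln S = ln 16.9 + 0.146 × ln 2310 = 2.8273 + 0.146 × 7.7450 = 3.9581
S = e^3.9581 ≈ 52.36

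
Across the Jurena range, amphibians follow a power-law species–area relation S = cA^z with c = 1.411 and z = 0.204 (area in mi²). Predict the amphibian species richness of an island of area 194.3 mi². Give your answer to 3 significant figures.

4.13

S = 1.411 × 194.3^0.204
ln S = ln 1.411 + 0.204 × ln 194.3 = 0.3443 + 0.204 × 5.2694 = 1.4193
S = e^1.4193 ≈ 4.134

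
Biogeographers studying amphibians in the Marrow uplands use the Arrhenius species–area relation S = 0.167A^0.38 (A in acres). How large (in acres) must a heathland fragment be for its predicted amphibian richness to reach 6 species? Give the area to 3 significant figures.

12400 acres

6 = 0.167 × A^0.38  ⇒  A^0.38 = 6/0.167 = 35.93
ln A = ln(35.93) / 0.38 = 3.5815 / 0.38 = 9.4251
A = e^9.4251 ≈ 12395 acres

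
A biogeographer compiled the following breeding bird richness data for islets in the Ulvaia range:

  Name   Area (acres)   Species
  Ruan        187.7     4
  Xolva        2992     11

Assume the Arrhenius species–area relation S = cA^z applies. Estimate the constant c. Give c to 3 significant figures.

z = ln(S₂/S₁) / ln(A₂/A₁) = ln(11/4) / ln(2992/187.7) = 1.0116 / 2.7689 = 0.3654
c = S₁ / A₁^z = 4 / 187.7^0.3654 = 4 / 6.77 = 0.5908

0.591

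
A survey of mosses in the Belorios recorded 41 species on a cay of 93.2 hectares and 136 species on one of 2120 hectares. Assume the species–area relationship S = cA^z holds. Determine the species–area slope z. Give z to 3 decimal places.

Taking logs: ln S = ln c + z ln A, so z = (ln S₂ − ln S₁)/(ln A₂ − ln A₁).
z = ln(136/41) / ln(2120/93.2) = ln(3.317) / ln(22.75) = 1.1991 / 3.1244 = 0.3838

0.384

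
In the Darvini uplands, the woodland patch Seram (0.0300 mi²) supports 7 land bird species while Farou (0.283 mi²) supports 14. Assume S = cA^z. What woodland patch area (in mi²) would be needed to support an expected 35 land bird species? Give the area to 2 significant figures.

5.5 mi²

z = ln(14/7) / ln(0.283/0.03) = 0.6931 / 2.2442 = 0.3089
c = 7 / 0.03^0.3089 = 7 / 0.3386 = 20.68
A = (35/20.68)^(1/0.3089) ⇒ ln A = ln(1.693)/0.3089 = 1.7044
A = e^1.7044 ≈ 5.498 mi²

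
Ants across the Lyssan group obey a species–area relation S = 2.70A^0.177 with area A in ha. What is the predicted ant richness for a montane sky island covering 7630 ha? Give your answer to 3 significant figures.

13.1

S = 2.7 × 7630^0.177
ln S = ln 2.7 + 0.177 × ln 7630 = 0.9933 + 0.177 × 8.9398 = 2.5756
S = e^2.5756 ≈ 13.14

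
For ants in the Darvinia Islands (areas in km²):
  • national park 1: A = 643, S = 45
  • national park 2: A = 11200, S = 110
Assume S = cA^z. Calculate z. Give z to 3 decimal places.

Taking logs: ln S = ln c + z ln A, so z = (ln S₂ − ln S₁)/(ln A₂ − ln A₁).
z = ln(110/45) / ln(11200/643) = ln(2.444) / ln(17.42) = 0.8938 / 2.8575 = 0.3128

0.313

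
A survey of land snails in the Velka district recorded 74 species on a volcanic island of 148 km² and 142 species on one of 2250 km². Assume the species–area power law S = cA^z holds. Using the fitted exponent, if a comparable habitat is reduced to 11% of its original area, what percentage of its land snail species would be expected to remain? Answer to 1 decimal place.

58.9%

z = ln(142/74) / ln(2250/148) = 0.6518 / 2.7215 = 0.2395
S_new/S_old = (A_new/A_old)^z = 0.11^0.2395 = exp(0.2395 × -2.2073) = 0.5894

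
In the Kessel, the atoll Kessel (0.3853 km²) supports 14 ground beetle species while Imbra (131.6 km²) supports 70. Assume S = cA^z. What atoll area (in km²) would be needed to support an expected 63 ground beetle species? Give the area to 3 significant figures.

z = ln(70/14) / ln(131.6/0.3853) = 1.6094 / 5.8335 = 0.2759
c = 14 / 0.3853^0.2759 = 14 / 0.7686 = 18.21
A = (63/18.21)^(1/0.2759) ⇒ ln A = ln(3.459)/0.2759 = 4.4979
A = e^4.4979 ≈ 89.83 km²

89.8 km²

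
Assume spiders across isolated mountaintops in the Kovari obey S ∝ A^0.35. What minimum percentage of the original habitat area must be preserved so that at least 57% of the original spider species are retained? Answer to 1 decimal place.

Need (A_new/A_old)^0.35 = 0.57, so A_new/A_old = 0.57^(1/0.35) = 0.57^2.857
ln(A_new/A_old) = ln 0.57 / 0.35 = -0.5621 / 0.35 = -1.6061
A_new/A_old = e^-1.6061 ≈ 0.2007

20.1%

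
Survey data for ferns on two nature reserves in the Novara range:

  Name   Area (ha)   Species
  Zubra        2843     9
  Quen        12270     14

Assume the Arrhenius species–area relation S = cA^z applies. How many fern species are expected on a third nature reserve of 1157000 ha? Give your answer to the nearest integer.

55

z = ln(14/9) / ln(12270/2843) = 0.4418 / 1.4623 = 0.3021
c = 9 / 2843^0.3021 = 9 / 11.05 = 0.8141
S₃ = 0.8141 × 1157000^0.3021 = 0.8141 × 67.93 ≈ 55.3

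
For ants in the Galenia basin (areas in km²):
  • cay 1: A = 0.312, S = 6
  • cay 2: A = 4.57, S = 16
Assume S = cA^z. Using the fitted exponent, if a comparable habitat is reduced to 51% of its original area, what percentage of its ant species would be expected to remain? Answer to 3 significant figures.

78.2%

z = ln(16/6) / ln(4.57/0.312) = 0.9808 / 2.6843 = 0.3654
S_new/S_old = (A_new/A_old)^z = 0.51^0.3654 = exp(0.3654 × -0.6733) = 0.7819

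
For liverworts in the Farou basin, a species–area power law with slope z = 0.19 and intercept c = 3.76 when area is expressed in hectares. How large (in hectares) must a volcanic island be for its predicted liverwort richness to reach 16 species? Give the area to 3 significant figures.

16 = 3.76 × A^0.19  ⇒  A^0.19 = 16/3.76 = 4.255
ln A = ln(4.255) / 0.19 = 1.4482 / 0.19 = 7.6219
A = e^7.6219 ≈ 2043 hectares

2040 hectares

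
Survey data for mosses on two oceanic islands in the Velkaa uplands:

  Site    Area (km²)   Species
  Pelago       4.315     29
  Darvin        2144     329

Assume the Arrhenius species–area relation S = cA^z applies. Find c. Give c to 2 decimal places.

z = ln(S₂/S₁) / ln(A₂/A₁) = ln(329/29) / ln(2144/4.315) = 2.4288 / 6.2083 = 0.3912
c = S₁ / A₁^z = 29 / 4.315^0.3912 = 29 / 1.772 = 16.37

16.37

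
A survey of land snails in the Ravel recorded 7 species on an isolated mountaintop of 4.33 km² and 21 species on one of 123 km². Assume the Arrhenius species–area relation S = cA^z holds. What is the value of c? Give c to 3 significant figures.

4.33

z = ln(S₂/S₁) / ln(A₂/A₁) = ln(21/7) / ln(123/4.33) = 1.0986 / 3.3466 = 0.3283
c = S₁ / A₁^z = 7 / 4.33^0.3283 = 7 / 1.618 = 4.327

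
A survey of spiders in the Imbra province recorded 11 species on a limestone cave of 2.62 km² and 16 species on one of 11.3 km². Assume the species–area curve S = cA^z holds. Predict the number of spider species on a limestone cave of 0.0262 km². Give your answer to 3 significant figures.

z = ln(16/11) / ln(11.3/2.62) = 0.3747 / 1.4616 = 0.2564
c = 11 / 2.62^0.2564 = 11 / 1.28 = 8.593
S₃ = 8.593 × 0.0262^0.2564 = 8.593 × 0.3931 ≈ 3.378

3.38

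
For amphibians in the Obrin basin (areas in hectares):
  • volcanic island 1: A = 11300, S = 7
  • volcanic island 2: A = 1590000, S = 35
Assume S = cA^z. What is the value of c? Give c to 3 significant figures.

0.336

z = ln(S₂/S₁) / ln(A₂/A₁) = ln(35/7) / ln(1590000/11300) = 1.6094 / 4.9467 = 0.3254
c = S₁ / A₁^z = 7 / 11300^0.3254 = 7 / 20.83 = 0.336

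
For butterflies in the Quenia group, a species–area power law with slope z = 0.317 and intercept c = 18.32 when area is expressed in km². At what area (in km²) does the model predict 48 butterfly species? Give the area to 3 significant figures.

20.9 km²

48 = 18.32 × A^0.317  ⇒  A^0.317 = 48/18.32 = 2.62
ln A = ln(2.62) / 0.317 = 0.9632 / 0.317 = 3.0385
A = e^3.0385 ≈ 20.87 km²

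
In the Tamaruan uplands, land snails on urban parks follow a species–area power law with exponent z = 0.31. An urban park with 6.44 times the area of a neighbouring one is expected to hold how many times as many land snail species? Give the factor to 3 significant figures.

1.78

S₂/S₁ = (A₂/A₁)^z = 6.44^0.31
ln(S₂/S₁) = 0.31 × ln 6.44 = 0.31 × 1.8625 = 0.5774
S₂/S₁ = e^0.5774 ≈ 1.781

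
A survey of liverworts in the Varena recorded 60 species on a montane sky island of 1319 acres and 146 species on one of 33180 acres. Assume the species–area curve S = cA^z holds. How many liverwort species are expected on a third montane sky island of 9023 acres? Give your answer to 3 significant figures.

z = ln(146/60) / ln(33180/1319) = 0.8893 / 3.2251 = 0.2757
c = 60 / 1319^0.2757 = 60 / 7.25 = 8.275
S₃ = 8.275 × 9023^0.2757 = 8.275 × 12.32 ≈ 102

102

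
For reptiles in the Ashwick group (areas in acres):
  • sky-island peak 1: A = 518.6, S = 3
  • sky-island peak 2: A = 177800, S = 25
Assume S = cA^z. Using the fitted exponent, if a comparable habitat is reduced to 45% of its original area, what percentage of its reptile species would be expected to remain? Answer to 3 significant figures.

74.8%

z = ln(25/3) / ln(177800/518.6) = 2.1203 / 5.8373 = 0.3632
S_new/S_old = (A_new/A_old)^z = 0.45^0.3632 = exp(0.3632 × -0.7985) = 0.7482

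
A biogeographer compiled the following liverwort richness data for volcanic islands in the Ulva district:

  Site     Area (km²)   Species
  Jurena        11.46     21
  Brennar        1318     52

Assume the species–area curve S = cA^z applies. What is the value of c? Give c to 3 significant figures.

13.2

z = ln(S₂/S₁) / ln(A₂/A₁) = ln(52/21) / ln(1318/11.46) = 0.9067 / 4.7450 = 0.1911
c = S₁ / A₁^z = 21 / 11.46^0.1911 = 21 / 1.594 = 13.18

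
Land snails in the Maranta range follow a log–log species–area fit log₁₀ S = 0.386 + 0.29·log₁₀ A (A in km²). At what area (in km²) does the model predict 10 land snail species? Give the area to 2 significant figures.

130 km²

10 = 2.432 × A^0.29  ⇒  A^0.29 = 10/2.432 = 4.111
ln A = ln(4.111) / 0.29 = 1.4138 / 0.29 = 4.8751
A = e^4.8751 ≈ 131 km²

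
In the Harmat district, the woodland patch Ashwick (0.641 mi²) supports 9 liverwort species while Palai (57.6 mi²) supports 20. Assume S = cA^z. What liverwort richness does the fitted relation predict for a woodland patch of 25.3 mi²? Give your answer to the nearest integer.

17

z = ln(20/9) / ln(57.6/0.641) = 0.7985 / 4.4982 = 0.1775
c = 9 / 0.641^0.1775 = 9 / 0.9241 = 9.739
S₃ = 9.739 × 25.3^0.1775 = 9.739 × 1.774 ≈ 17.28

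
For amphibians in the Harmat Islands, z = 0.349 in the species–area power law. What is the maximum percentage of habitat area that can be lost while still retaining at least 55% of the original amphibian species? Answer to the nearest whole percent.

Need (A_new/A_old)^0.349 = 0.55, so A_new/A_old = 0.55^(1/0.349) = 0.55^2.865
ln(A_new/A_old) = ln 0.55 / 0.349 = -0.5978 / 0.349 = -1.7130
A_new/A_old = e^-1.7130 ≈ 0.1803
Fraction that can be lost = 1 − 0.1803 = 0.8197

82%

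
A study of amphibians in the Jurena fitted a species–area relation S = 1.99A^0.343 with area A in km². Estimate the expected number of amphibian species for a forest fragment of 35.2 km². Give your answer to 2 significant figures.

6.8

S = 1.99 × 35.2^0.343
ln S = ln 1.99 + 0.343 × ln 35.2 = 0.6881 + 0.343 × 3.5610 = 1.9096
S = e^1.9096 ≈ 6.75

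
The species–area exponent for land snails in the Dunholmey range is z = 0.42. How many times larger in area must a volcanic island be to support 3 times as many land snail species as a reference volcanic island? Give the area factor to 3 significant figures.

(A₂/A₁)^0.42 = 3, so A₂/A₁ = 3^(1/0.42) = 3^2.381
ln(A₂/A₁) = ln 3 / 0.42 = 1.0986 / 0.42 = 2.6157
A₂/A₁ = e^2.6157 ≈ 13.68

13.7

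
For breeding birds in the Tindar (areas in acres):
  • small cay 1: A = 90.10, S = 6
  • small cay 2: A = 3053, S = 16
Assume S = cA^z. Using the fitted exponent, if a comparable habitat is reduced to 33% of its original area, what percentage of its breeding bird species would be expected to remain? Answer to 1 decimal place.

73.4%

z = ln(16/6) / ln(3053/90.1) = 0.9808 / 3.5230 = 0.2784
S_new/S_old = (A_new/A_old)^z = 0.33^0.2784 = exp(0.2784 × -1.1087) = 0.7344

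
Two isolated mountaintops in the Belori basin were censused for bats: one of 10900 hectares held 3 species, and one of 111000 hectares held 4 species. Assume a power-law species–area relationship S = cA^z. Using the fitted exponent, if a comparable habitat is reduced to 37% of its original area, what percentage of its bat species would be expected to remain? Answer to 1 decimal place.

88.4%

z = ln(4/3) / ln(111000/10900) = 0.2877 / 2.3208 = 0.1240
S_new/S_old = (A_new/A_old)^z = 0.37^0.1240 = exp(0.1240 × -0.9943) = 0.884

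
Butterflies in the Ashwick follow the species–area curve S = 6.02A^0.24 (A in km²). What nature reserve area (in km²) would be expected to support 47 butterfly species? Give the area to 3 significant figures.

47 = 6.02 × A^0.24  ⇒  A^0.24 = 47/6.02 = 7.807
ln A = ln(7.807) / 0.24 = 2.0551 / 0.24 = 8.5628
A = e^8.5628 ≈ 5233 km²

5230 km²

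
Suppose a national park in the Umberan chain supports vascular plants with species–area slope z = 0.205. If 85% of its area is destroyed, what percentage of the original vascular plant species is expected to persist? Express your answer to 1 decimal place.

67.8%

S_new/S_old = (A_new/A_old)^z = 0.15^0.205
= exp(0.205 × ln 0.15) = exp(0.205 × -1.8971) = exp(-0.3889) ≈ 0.6778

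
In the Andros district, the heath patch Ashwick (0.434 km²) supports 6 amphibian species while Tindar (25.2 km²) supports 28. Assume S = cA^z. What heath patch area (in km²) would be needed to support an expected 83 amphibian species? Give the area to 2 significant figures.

440 km²

z = ln(28/6) / ln(25.2/0.434) = 1.5404 / 4.0616 = 0.3793
c = 6 / 0.434^0.3793 = 6 / 0.7286 = 8.235
A = (83/8.235)^(1/0.3793) ⇒ ln A = ln(10.08)/0.3793 = 6.0919
A = e^6.0919 ≈ 442.3 km²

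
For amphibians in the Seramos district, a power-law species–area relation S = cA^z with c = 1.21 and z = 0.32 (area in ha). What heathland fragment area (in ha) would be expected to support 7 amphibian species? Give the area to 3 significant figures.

241 ha

7 = 1.21 × A^0.32  ⇒  A^0.32 = 7/1.21 = 5.785
ln A = ln(5.785) / 0.32 = 1.7553 / 0.32 = 5.4853
A = e^5.4853 ≈ 241.1 ha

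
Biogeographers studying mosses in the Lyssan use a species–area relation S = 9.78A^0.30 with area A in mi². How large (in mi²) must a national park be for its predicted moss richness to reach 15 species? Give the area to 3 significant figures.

15 = 9.78 × A^0.3  ⇒  A^0.3 = 15/9.78 = 1.534
ln A = ln(1.534) / 0.3 = 0.4277 / 0.3 = 1.4257
A = e^1.4257 ≈ 4.161 mi²

4.16 mi²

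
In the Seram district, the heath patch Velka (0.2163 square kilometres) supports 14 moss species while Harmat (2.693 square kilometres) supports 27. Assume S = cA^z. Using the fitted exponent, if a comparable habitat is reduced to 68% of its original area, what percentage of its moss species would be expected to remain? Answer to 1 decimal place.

90.4%

z = ln(27/14) / ln(2.693/0.2163) = 0.6568 / 2.5217 = 0.2604
S_new/S_old = (A_new/A_old)^z = 0.68^0.2604 = exp(0.2604 × -0.3857) = 0.9044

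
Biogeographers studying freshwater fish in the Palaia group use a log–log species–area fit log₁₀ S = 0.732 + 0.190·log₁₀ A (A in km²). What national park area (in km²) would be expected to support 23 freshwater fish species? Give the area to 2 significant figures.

2100 km²

23 = 5.395 × A^0.19  ⇒  A^0.19 = 23/5.395 = 4.263
ln A = ln(4.263) / 0.19 = 1.4500 / 0.19 = 7.6316
A = e^7.6316 ≈ 2062 km²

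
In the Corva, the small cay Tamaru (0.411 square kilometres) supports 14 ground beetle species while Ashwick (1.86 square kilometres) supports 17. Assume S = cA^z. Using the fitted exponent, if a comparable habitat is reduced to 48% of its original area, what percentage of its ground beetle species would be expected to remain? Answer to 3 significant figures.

z = ln(17/14) / ln(1.86/0.411) = 0.1942 / 1.5097 = 0.1286
S_new/S_old = (A_new/A_old)^z = 0.48^0.1286 = exp(0.1286 × -0.7340) = 0.9099

91.0%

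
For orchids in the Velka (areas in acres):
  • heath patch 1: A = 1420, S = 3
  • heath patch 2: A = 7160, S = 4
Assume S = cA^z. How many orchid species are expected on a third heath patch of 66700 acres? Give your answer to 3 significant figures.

5.95

z = ln(4/3) / ln(7160/1420) = 0.2877 / 1.6179 = 0.1778
c = 3 / 1420^0.1778 = 3 / 3.635 = 0.8253
S₃ = 0.8253 × 66700^0.1778 = 0.8253 × 7.208 ≈ 5.948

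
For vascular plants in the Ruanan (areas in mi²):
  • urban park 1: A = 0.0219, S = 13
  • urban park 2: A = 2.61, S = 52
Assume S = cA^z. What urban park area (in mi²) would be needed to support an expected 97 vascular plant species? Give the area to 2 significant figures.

z = ln(52/13) / ln(2.61/0.0219) = 1.3863 / 4.7806 = 0.2900
c = 13 / 0.0219^0.2900 = 13 / 0.3302 = 39.37
A = (97/39.37)^(1/0.2900) ⇒ ln A = ln(2.464)/0.2900 = 3.1094
A = e^3.1094 ≈ 22.41 mi²

22 mi²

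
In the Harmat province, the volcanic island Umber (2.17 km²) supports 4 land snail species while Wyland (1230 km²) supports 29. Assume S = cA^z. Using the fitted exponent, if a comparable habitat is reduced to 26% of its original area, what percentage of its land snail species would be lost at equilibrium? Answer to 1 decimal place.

z = ln(29/4) / ln(1230/2.17) = 1.9810 / 6.3400 = 0.3125
S_new/S_old = (A_new/A_old)^z = 0.26^0.3125 = exp(0.3125 × -1.3471) = 0.6565
Fraction lost = 1 − 0.6565 = 0.3435

34.4%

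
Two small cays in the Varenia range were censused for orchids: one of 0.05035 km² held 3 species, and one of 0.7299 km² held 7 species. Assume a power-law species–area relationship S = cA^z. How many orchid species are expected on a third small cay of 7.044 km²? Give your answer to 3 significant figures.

14.4

z = ln(7/3) / ln(0.7299/0.05035) = 0.8473 / 2.6739 = 0.3169
c = 3 / 0.05035^0.3169 = 3 / 0.3879 = 7.734
S₃ = 7.734 × 7.044^0.3169 = 7.734 × 1.856 ≈ 14.36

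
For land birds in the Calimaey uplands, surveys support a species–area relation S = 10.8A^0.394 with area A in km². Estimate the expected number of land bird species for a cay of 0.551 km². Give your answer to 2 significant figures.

8.5

S = 10.8 × 0.551^0.394 = 10.8 × 0.7907 ≈ 8.54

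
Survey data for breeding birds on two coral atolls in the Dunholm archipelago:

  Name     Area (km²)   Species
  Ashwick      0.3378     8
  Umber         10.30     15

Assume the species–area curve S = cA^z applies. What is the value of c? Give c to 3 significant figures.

z = ln(S₂/S₁) / ln(A₂/A₁) = ln(15/8) / ln(10.3/0.3378) = 0.6286 / 3.4174 = 0.1839
c = S₁ / A₁^z = 8 / 0.3378^0.1839 = 8 / 0.819 = 9.768

9.77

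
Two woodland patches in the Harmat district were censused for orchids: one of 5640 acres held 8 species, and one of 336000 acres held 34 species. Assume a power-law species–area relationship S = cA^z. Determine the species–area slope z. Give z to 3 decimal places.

0.354

Taking logs: ln S = ln c + z ln A, so z = (ln S₂ − ln S₁)/(ln A₂ − ln A₁).
z = ln(34/8) / ln(336000/5640) = ln(4.25) / ln(59.57) = 1.4469 / 4.0872 = 0.3540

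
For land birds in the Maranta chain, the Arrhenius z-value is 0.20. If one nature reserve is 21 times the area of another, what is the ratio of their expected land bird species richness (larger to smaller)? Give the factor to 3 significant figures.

S₂/S₁ = (A₂/A₁)^z = 21^0.2
ln(S₂/S₁) = 0.2 × ln 21 = 0.2 × 3.0445 = 0.6089
S₂/S₁ = e^0.6089 ≈ 1.838

1.84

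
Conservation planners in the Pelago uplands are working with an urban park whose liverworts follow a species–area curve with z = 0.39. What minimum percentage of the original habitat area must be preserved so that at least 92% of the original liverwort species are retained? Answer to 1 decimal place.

Need (A_new/A_old)^0.39 = 0.92, so A_new/A_old = 0.92^(1/0.39) = 0.92^2.564
ln(A_new/A_old) = ln 0.92 / 0.39 = -0.0834 / 0.39 = -0.2138
A_new/A_old = e^-0.2138 ≈ 0.8075

80.8%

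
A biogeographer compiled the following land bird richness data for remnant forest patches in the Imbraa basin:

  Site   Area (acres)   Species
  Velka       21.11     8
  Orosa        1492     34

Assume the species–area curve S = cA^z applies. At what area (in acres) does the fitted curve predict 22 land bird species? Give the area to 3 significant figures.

z = ln(34/8) / ln(1492/21.11) = 1.4469 / 4.2581 = 0.3398
c = 8 / 21.11^0.3398 = 8 / 2.819 = 2.838
A = (22/2.838)^(1/0.3398) ⇒ ln A = ln(7.752)/0.3398 = 6.0268
A = e^6.0268 ≈ 414.4 acres

414 acres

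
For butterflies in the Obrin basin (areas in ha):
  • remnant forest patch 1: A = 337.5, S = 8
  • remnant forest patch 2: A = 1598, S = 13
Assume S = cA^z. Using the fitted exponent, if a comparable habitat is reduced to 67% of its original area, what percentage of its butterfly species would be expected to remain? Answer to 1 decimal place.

z = ln(13/8) / ln(1598/337.5) = 0.4855 / 1.5549 = 0.3122
S_new/S_old = (A_new/A_old)^z = 0.67^0.3122 = exp(0.3122 × -0.4005) = 0.8825

88.2%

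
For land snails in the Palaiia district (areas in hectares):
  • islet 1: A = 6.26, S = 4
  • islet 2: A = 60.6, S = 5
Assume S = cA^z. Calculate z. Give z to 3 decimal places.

Taking logs: ln S = ln c + z ln A, so z = (ln S₂ − ln S₁)/(ln A₂ − ln A₁).
z = ln(5/4) / ln(60.6/6.26) = ln(1.25) / ln(9.681) = 0.2231 / 2.2701 = 0.0983

0.098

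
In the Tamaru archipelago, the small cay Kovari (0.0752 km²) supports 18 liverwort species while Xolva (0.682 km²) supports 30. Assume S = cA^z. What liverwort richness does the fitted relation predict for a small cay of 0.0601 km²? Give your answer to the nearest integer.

17

z = ln(30/18) / ln(0.682/0.0752) = 0.5108 / 2.2049 = 0.2317
c = 18 / 0.0752^0.2317 = 18 / 0.5491 = 32.78
S₃ = 32.78 × 0.0601^0.2317 = 32.78 × 0.5213 ≈ 17.09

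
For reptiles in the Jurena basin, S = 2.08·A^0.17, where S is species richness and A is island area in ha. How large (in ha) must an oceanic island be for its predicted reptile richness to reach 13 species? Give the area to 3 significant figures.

48000 ha

13 = 2.08 × A^0.17  ⇒  A^0.17 = 13/2.08 = 6.25
ln A = ln(6.25) / 0.17 = 1.8326 / 0.17 = 10.7799
A = e^10.7799 ≈ 48045 ha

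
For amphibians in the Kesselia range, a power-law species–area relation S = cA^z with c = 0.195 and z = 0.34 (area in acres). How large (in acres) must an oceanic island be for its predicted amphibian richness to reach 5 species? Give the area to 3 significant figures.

13900 acres

5 = 0.195 × A^0.34  ⇒  A^0.34 = 5/0.195 = 25.64
ln A = ln(25.64) / 0.34 = 3.2442 / 0.34 = 9.5417
A = e^9.5417 ≈ 13929 acres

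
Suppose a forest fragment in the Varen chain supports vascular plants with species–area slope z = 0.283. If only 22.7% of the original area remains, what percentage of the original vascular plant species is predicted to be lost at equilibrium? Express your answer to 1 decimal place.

S_new/S_old = (A_new/A_old)^z = 0.227^0.283
= exp(0.283 × ln 0.227) = exp(0.283 × -1.4828) = exp(-0.4196) ≈ 0.6573
Fraction lost = 1 − 0.6573 = 0.3427

34.3%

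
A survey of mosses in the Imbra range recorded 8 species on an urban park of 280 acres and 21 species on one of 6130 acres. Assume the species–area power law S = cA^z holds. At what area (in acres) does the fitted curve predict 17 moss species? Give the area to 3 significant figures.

3120 acres

z = ln(21/8) / ln(6130/280) = 0.9651 / 3.0862 = 0.3127
c = 8 / 280^0.3127 = 8 / 5.824 = 1.374
A = (17/1.374)^(1/0.3127) ⇒ ln A = ln(12.38)/0.3127 = 8.0452
A = e^8.0452 ≈ 3119 acres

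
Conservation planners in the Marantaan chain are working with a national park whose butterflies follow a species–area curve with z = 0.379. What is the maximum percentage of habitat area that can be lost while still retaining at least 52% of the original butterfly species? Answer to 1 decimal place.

82.2%

Need (A_new/A_old)^0.379 = 0.52, so A_new/A_old = 0.52^(1/0.379) = 0.52^2.639
ln(A_new/A_old) = ln 0.52 / 0.379 = -0.6539 / 0.379 = -1.7254
A_new/A_old = e^-1.7254 ≈ 0.1781
Fraction that can be lost = 1 − 0.1781 = 0.8219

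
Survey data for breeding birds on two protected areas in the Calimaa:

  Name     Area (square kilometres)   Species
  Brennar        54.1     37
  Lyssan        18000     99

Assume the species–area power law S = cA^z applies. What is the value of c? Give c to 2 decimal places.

z = ln(S₂/S₁) / ln(A₂/A₁) = ln(99/37) / ln(18000/54.1) = 0.9842 / 5.8073 = 0.1695
c = S₁ / A₁^z = 37 / 54.1^0.1695 = 37 / 1.967 = 18.81

18.81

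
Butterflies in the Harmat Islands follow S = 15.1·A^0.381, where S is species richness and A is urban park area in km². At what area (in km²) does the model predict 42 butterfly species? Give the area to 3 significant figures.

14.7 km²

42 = 15.1 × A^0.381  ⇒  A^0.381 = 42/15.1 = 2.781
ln A = ln(2.781) / 0.381 = 1.0230 / 0.381 = 2.6850
A = e^2.6850 ≈ 14.66 km²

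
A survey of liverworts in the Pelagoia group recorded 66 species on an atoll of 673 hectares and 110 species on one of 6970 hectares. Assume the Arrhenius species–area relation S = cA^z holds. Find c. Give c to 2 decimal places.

15.91

z = ln(S₂/S₁) / ln(A₂/A₁) = ln(110/66) / ln(6970/673) = 0.5108 / 2.3376 = 0.2185
c = S₁ / A₁^z = 66 / 673^0.2185 = 66 / 4.149 = 15.91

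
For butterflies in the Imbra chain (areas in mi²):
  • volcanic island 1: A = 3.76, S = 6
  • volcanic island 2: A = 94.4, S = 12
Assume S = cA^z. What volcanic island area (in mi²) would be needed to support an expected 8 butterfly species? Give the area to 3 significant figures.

14.3 mi²

z = ln(12/6) / ln(94.4/3.76) = 0.6931 / 3.2231 = 0.2151
c = 6 / 3.76^0.2151 = 6 / 1.33 = 4.513
A = (8/4.513)^(1/0.2151) ⇒ ln A = ln(1.773)/0.2151 = 2.6621
A = e^2.6621 ≈ 14.33 mi²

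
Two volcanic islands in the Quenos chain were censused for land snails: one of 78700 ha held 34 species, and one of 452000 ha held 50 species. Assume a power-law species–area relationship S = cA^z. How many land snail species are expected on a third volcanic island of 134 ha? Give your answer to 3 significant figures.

z = ln(50/34) / ln(452000/78700) = 0.3857 / 1.7480 = 0.2206
c = 34 / 78700^0.2206 = 34 / 12.03 = 2.827
S₃ = 2.827 × 134^0.2206 = 2.827 × 2.946 ≈ 8.329

8.33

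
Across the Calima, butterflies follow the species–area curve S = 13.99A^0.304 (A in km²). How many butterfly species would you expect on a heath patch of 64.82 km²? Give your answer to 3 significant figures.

S = 13.99 × 64.82^0.304 = 13.99 × 3.554 ≈ 49.73

49.7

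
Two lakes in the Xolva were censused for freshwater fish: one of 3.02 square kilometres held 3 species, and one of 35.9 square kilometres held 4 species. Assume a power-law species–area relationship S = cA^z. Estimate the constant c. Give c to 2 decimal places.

2.64

z = ln(S₂/S₁) / ln(A₂/A₁) = ln(4/3) / ln(35.9/3.02) = 0.2877 / 2.4755 = 0.1162
c = S₁ / A₁^z = 3 / 3.02^0.1162 = 3 / 1.137 = 2.638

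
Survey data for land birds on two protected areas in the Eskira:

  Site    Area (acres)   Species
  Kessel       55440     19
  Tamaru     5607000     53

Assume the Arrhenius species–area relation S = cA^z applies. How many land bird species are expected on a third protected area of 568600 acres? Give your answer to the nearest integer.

32

z = ln(53/19) / ln(5607000/55440) = 1.0259 / 4.6165 = 0.2222
c = 19 / 55440^0.2222 = 19 / 11.33 = 1.677
S₃ = 1.677 × 568600^0.2222 = 1.677 × 19 ≈ 31.87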